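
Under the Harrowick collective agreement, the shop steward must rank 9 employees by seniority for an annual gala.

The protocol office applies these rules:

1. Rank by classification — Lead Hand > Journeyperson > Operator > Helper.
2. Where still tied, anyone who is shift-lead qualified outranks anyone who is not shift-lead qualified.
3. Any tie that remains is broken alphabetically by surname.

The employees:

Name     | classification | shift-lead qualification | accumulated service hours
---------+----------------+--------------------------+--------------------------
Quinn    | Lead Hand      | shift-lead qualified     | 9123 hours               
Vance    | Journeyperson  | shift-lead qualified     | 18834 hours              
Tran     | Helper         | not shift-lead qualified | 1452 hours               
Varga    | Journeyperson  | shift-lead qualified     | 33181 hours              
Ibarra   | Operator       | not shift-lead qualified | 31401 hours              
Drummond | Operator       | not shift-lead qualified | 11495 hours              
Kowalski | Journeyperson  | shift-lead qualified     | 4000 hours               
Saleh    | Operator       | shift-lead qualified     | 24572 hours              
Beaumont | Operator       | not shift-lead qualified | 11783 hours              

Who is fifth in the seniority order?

Saleh

By classification: Quinn (Lead Hand); then Kowalski, Vance and Varga (Journeyperson); then Saleh, Beaumont, Drummond and Ibarra (Operator); then Tran (Helper).
Kowalski, Vance and Varga are each shift-lead qualified, so the next rule applies.
Among Kowalski, Vance and Varga, alphabetically by surname: Kowalski before Vance before Varga.
Among Saleh, Beaumont, Drummond and Ibarra, shift-lead qualified before not shift-lead qualified: Saleh (shift-lead qualified) before Beaumont, Drummond and Ibarra (not shift-lead qualified).
Among Beaumont, Drummond and Ibarra, alphabetically by surname: Beaumont before Drummond before Ibarra.
Order: Quinn, Kowalski, Vance, Varga, Saleh, Beaumont, Drummond, Ibarra, Tran.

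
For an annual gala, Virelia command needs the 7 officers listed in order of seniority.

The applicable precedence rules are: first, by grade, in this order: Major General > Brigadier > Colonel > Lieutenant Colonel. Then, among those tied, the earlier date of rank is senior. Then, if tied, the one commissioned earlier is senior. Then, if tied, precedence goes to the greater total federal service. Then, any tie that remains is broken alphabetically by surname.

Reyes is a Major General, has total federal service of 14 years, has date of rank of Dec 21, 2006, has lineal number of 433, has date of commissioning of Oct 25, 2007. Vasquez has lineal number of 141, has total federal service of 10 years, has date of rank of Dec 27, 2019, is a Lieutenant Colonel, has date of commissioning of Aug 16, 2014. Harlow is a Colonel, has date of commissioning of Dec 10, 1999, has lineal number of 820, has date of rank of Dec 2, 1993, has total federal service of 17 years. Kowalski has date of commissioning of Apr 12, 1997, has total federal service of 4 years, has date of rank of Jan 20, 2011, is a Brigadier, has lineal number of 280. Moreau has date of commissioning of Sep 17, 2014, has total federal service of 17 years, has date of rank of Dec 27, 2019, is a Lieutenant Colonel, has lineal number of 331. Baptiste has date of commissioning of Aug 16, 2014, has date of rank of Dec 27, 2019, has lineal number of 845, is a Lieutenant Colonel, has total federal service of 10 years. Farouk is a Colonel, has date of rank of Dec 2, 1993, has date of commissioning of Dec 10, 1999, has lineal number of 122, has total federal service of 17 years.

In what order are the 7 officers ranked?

By grade: Reyes (Major General); then Kowalski (Brigadier); then Farouk and Harlow (Colonel); then Baptiste, Vasquez and Moreau (Lieutenant Colonel).
Farouk and Harlow both have date of rank Dec 2, 1993, so the next rule applies.
Farouk and Harlow both have date of commissioning Dec 10, 1999, so the next rule applies.
Farouk and Harlow both have total federal service 17 years, so the next rule applies.
Among Farouk and Harlow, alphabetically by surname: Farouk before Harlow.
Baptiste, Vasquez and Moreau all have date of rank Dec 27, 2019, so the next rule applies.
Among Baptiste, Vasquez and Moreau, by date of commissioning (earlier first): Baptiste and Vasquez (Aug 16, 2014) before Moreau (Sep 17, 2014).
Baptiste and Vasquez both have total federal service 10 years, so the next rule applies.
Among Baptiste and Vasquez, alphabetically by surname: Baptiste before Vasquez.
Full order: Reyes, Kowalski, Farouk, Harlow, Baptiste, Vasquez, Moreau.

Reyes, Kowalski, Farouk, Harlow, Baptiste, Vasquez, Moreau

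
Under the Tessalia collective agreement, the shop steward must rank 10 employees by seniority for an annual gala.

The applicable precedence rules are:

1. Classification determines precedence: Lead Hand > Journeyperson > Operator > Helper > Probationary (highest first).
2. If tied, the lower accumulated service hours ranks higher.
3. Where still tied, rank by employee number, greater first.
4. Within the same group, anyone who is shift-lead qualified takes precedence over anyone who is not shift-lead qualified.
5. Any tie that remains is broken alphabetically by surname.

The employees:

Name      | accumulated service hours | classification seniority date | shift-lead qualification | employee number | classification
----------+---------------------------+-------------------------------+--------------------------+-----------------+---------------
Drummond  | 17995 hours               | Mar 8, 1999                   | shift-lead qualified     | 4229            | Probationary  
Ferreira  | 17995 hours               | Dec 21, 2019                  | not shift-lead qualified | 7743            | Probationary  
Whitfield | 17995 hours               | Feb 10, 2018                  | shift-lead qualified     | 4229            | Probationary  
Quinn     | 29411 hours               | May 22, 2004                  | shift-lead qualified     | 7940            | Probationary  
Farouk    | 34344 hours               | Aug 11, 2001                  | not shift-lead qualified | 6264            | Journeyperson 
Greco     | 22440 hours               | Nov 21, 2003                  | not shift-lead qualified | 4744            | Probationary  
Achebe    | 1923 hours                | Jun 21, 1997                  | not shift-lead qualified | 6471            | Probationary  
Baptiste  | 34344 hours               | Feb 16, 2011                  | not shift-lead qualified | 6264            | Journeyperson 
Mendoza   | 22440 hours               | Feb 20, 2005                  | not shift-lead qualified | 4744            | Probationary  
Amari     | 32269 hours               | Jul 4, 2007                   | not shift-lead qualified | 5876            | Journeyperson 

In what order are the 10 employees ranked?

By classification: Amari, Baptiste and Farouk (Journeyperson); then Achebe, Ferreira, Drummond, Whitfield, Greco, Mendoza and Quinn (Probationary).
Among Amari, Baptiste and Farouk, by accumulated service hours (lower first): Amari (32269 hours) before Baptiste and Farouk (34344 hours).
Baptiste and Farouk both have employee number 6264, so the next rule applies.
Baptiste and Farouk are each not shift-lead qualified, so the next rule applies.
Among Baptiste and Farouk, alphabetically by surname: Baptiste before Farouk.
Among Achebe, Ferreira, Drummond, Whitfield, Greco, Mendoza and Quinn, by accumulated service hours (lower first): Achebe (1923 hours) before Ferreira, Drummond and Whitfield (17995 hours) before Greco and Mendoza (22440 hours) before Quinn (29411 hours).
Among Ferreira, Drummond and Whitfield, by employee number (higher first): Ferreira (7743) before Drummond and Whitfield (4229).
Drummond and Whitfield are each shift-lead qualified, so the next rule applies.
Among Drummond and Whitfield, alphabetically by surname: Drummond before Whitfield.
Greco and Mendoza both have employee number 4744, so the next rule applies.
Greco and Mendoza are each not shift-lead qualified, so the next rule applies.
Among Greco and Mendoza, alphabetically by surname: Greco before Mendoza.
Full order: Amari, Baptiste, Farouk, Achebe, Ferreira, Drummond, Whitfield, Greco, Mendoza, Quinn.

Amari, Baptiste, Farouk, Achebe, Ferreira, Drummond, Whitfield, Greco, Mendoza, Quinn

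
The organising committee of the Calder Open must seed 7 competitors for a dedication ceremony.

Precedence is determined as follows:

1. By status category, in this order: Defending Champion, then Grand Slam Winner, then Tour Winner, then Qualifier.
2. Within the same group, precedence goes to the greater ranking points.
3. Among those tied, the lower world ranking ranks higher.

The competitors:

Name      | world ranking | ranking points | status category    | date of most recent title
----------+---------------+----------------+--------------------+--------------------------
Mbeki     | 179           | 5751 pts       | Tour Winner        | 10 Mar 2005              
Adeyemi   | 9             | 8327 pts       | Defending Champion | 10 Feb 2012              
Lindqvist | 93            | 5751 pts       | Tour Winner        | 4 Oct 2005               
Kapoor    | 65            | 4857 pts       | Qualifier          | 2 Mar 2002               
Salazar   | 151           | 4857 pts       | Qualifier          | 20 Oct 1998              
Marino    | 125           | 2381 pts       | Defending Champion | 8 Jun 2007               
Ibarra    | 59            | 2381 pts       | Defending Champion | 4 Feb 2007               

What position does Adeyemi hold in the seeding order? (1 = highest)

1

By status category: Adeyemi, Ibarra and Marino (Defending Champion); then Lindqvist and Mbeki (Tour Winner); then Kapoor and Salazar (Qualifier).
Among Adeyemi, Ibarra and Marino, by ranking points (higher first): Adeyemi (8327 pts) before Ibarra and Marino (2381 pts).
Among Ibarra and Marino, by world ranking (lower first): Ibarra (59) before Marino (125).
Lindqvist and Mbeki both have ranking points 5751 pts, so the next rule applies.
Among Lindqvist and Mbeki, by world ranking (lower first): Lindqvist (93) before Mbeki (179).
Kapoor and Salazar both have ranking points 4857 pts, so the next rule applies.
Among Kapoor and Salazar, by world ranking (lower first): Kapoor (65) before Salazar (151).
Order: Adeyemi, Ibarra, Marino, Lindqvist, Mbeki, Kapoor, Salazar. So position 1.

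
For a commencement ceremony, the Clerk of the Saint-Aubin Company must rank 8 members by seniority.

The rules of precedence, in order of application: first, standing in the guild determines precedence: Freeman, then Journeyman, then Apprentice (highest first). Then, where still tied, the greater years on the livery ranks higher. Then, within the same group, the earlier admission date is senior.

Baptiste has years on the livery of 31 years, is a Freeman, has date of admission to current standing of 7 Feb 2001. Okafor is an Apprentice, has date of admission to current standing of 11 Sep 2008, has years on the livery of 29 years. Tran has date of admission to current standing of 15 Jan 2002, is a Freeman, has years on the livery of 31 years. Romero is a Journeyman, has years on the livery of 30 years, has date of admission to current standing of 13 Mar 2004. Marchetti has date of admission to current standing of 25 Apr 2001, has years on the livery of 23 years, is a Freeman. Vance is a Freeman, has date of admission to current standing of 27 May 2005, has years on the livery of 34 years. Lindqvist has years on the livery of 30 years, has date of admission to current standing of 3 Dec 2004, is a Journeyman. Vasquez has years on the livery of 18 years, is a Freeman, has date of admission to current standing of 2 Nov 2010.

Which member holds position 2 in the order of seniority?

Baptiste

By standing in the guild: Vance, Baptiste, Tran, Marchetti and Vasquez (Freeman); then Romero and Lindqvist (Journeyman); then Okafor (Apprentice).
Among Vance, Baptiste, Tran, Marchetti and Vasquez, by years on the livery (higher first): Vance (34 years) before Baptiste and Tran (31 years) before Marchetti (23 years) before Vasquez (18 years).
Among Baptiste and Tran, by date of admission to current standing (earlier first): Baptiste (7 Feb 2001) before Tran (15 Jan 2002).
Romero and Lindqvist both have years on the livery 30 years, so the next rule applies.
Among Romero and Lindqvist, by date of admission to current standing (earlier first): Romero (13 Mar 2004) before Lindqvist (3 Dec 2004).
Order: Vance, Baptiste, Tran, Marchetti, Vasquez, Romero, Lindqvist, Okafor.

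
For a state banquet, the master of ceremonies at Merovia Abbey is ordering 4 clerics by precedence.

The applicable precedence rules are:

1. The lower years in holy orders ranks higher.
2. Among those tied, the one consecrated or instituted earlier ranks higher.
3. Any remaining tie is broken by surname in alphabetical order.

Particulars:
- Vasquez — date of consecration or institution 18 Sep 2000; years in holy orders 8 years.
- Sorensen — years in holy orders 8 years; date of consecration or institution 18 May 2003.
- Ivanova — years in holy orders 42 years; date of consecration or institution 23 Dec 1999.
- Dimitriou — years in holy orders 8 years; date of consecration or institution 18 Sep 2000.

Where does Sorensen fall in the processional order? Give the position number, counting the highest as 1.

By years in holy orders (lower first): Dimitriou, Vasquez and Sorensen (each 8 years); then Ivanova (42 years).
Among Dimitriou, Vasquez and Sorensen, by date of consecration or institution (earlier first): Dimitriou and Vasquez (18 Sep 2000) before Sorensen (18 May 2003).
Among Dimitriou and Vasquez, alphabetically by surname: Dimitriou before Vasquez.
Order: Dimitriou, Vasquez, Sorensen, Ivanova. So position 3.

3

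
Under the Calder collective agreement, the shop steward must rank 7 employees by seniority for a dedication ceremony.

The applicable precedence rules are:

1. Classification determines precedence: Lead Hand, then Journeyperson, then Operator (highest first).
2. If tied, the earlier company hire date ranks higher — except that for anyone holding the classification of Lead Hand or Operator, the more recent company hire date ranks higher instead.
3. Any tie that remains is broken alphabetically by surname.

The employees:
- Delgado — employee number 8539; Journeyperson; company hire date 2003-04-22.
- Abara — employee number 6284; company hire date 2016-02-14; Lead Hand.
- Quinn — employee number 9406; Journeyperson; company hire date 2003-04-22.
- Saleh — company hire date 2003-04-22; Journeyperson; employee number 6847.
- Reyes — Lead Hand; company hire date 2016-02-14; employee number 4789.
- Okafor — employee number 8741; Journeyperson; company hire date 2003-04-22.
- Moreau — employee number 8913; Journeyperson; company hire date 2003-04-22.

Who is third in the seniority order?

Delgado

By classification: Abara and Reyes (Lead Hand); then Delgado, Moreau, Okafor, Quinn and Saleh (Journeyperson).
Abara and Reyes both have company hire date 2016-02-14, so the next rule applies.
Among Abara and Reyes, alphabetically by surname: Abara before Reyes.
Delgado, Moreau, Okafor, Quinn and Saleh all have company hire date 2003-04-22, so the next rule applies.
Among Delgado, Moreau, Okafor, Quinn and Saleh, alphabetically by surname: Delgado before Moreau before Okafor before Quinn before Saleh.
Order: Abara, Reyes, Delgado, Moreau, Okafor, Quinn, Saleh.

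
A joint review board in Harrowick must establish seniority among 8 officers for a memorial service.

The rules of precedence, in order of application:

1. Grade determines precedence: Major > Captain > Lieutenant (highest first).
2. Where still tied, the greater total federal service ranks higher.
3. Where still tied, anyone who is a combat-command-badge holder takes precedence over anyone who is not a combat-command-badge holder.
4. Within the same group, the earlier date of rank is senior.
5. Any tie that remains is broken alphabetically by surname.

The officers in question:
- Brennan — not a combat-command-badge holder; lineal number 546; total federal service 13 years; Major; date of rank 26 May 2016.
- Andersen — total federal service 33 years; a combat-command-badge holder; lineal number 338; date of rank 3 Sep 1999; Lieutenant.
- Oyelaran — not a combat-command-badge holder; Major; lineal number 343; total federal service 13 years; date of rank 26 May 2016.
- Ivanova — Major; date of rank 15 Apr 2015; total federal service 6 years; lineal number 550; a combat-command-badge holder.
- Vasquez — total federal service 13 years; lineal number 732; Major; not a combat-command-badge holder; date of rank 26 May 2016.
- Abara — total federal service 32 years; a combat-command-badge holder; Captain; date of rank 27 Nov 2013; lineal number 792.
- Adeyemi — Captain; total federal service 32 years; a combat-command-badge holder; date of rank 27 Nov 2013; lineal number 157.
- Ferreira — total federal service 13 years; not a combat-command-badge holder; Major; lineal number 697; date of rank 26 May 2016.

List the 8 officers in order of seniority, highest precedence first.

By grade: Brennan, Ferreira, Oyelaran, Vasquez and Ivanova (Major); then Abara and Adeyemi (Captain); then Andersen (Lieutenant).
Among Brennan, Ferreira, Oyelaran, Vasquez and Ivanova, by total federal service (higher first): Brennan, Ferreira, Oyelaran and Vasquez (13 years) before Ivanova (6 years).
Brennan, Ferreira, Oyelaran and Vasquez are each not a combat-command-badge holder, so the next rule applies.
Brennan, Ferreira, Oyelaran and Vasquez all have date of rank 26 May 2016, so the next rule applies.
Among Brennan, Ferreira, Oyelaran and Vasquez, alphabetically by surname: Brennan before Ferreira before Oyelaran before Vasquez.
Abara and Adeyemi both have total federal service 32 years, so the next rule applies.
Abara and Adeyemi are each a combat-command-badge holder, so the next rule applies.
Abara and Adeyemi both have date of rank 27 Nov 2013, so the next rule applies.
Among Abara and Adeyemi, alphabetically by surname: Abara before Adeyemi.
Full order: Brennan, Ferreira, Oyelaran, Vasquez, Ivanova, Abara, Adeyemi, Andersen.

Brennan, Ferreira, Oyelaran, Vasquez, Ivanova, Abara, Adeyemi, Andersen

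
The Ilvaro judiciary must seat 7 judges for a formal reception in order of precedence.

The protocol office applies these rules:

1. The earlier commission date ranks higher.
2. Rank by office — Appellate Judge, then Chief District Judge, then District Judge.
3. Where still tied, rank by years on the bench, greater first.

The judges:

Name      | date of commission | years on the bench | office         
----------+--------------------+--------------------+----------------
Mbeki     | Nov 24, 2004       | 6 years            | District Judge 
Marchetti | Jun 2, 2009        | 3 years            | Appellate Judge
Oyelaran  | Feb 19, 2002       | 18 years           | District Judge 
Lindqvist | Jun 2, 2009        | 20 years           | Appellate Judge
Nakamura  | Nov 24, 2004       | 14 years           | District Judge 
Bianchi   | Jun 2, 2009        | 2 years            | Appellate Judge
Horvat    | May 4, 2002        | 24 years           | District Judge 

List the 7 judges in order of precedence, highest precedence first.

By date of commission (earlier first): Oyelaran (Feb 19, 2002); then Horvat (May 4, 2002); then Nakamura and Mbeki (both Nov 24, 2004); then Lindqvist, Marchetti and Bianchi (each Jun 2, 2009).
Nakamura and Mbeki are each District Judge, so the next rule applies.
Among Nakamura and Mbeki, by years on the bench (higher first): Nakamura (14 years) before Mbeki (6 years).
Lindqvist, Marchetti and Bianchi are each Appellate Judge, so the next rule applies.
Among Lindqvist, Marchetti and Bianchi, by years on the bench (higher first): Lindqvist (20 years) before Marchetti (3 years) before Bianchi (2 years).
Full order: Oyelaran, Horvat, Nakamura, Mbeki, Lindqvist, Marchetti, Bianchi.

Oyelaran, Horvat, Nakamura, Mbeki, Lindqvist, Marchetti, Bianchi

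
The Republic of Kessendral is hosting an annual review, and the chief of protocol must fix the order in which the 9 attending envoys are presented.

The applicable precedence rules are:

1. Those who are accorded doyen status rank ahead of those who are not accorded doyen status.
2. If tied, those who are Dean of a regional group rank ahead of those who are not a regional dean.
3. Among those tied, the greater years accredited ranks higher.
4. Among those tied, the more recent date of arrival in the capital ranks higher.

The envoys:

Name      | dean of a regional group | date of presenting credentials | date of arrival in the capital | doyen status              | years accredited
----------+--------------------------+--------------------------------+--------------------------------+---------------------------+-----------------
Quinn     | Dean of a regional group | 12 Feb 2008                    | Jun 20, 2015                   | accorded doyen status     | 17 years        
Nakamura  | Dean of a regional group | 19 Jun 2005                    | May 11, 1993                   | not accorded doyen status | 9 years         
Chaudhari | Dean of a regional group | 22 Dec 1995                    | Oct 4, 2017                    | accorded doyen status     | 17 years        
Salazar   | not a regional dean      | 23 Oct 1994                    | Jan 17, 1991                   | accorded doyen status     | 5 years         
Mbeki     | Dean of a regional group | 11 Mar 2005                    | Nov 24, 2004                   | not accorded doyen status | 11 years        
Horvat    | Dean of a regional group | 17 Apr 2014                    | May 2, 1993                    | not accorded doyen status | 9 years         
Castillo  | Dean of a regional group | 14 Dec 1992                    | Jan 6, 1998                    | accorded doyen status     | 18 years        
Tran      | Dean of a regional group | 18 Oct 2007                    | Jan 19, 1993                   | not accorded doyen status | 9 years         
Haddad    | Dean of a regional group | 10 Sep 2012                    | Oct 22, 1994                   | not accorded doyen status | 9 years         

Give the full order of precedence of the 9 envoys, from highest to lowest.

Castillo, Chaudhari, Quinn, Salazar, Mbeki, Haddad, Nakamura, Horvat, Tran

By the first rule: Castillo, Chaudhari, Quinn and Salazar (each accorded doyen status); then Mbeki, Haddad, Nakamura, Horvat and Tran (each not accorded doyen status).
Among Castillo, Chaudhari, Quinn and Salazar, Dean of a regional group before not a regional dean: Castillo, Chaudhari and Quinn (Dean of a regional group) before Salazar (not a regional dean).
Among Castillo, Chaudhari and Quinn, by years accredited (higher first): Castillo (18 years) before Chaudhari and Quinn (17 years).
Among Chaudhari and Quinn, by date of arrival in the capital (later first): Chaudhari (Oct 4, 2017) before Quinn (Jun 20, 2015).
Mbeki, Haddad, Nakamura, Horvat and Tran are each Dean of a regional group, so the next rule applies.
Among Mbeki, Haddad, Nakamura, Horvat and Tran, by years accredited (higher first): Mbeki (11 years) before Haddad, Nakamura, Horvat and Tran (9 years).
Among Haddad, Nakamura, Horvat and Tran, by date of arrival in the capital (later first): Haddad (Oct 22, 1994) before Nakamura (May 11, 1993) before Horvat (May 2, 1993) before Tran (Jan 19, 1993).
Full order: Castillo, Chaudhari, Quinn, Salazar, Mbeki, Haddad, Nakamura, Horvat, Tran.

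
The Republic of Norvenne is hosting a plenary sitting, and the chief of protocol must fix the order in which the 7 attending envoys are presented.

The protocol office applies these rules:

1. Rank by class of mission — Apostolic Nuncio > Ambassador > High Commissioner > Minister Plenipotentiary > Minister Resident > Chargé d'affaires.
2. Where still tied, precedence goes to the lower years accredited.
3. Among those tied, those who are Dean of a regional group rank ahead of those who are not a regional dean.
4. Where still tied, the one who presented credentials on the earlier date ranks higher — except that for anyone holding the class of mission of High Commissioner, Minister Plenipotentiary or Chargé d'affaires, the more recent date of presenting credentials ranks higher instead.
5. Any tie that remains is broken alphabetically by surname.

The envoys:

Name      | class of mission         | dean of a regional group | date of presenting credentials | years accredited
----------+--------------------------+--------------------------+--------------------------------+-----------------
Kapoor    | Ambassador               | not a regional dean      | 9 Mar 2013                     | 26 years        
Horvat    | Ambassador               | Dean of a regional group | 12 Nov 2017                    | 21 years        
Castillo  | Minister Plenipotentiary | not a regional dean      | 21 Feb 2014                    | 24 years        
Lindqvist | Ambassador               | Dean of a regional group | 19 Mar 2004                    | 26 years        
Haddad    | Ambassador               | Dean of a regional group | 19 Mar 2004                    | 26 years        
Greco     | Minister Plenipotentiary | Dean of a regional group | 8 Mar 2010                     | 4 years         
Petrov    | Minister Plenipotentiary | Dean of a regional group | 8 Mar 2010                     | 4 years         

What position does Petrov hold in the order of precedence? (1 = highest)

6

By class of mission: Horvat, Haddad, Lindqvist and Kapoor (Ambassador); then Greco, Petrov and Castillo (Minister Plenipotentiary).
Among Horvat, Haddad, Lindqvist and Kapoor, by years accredited (lower first): Horvat (21 years) before Haddad, Lindqvist and Kapoor (26 years).
Among Haddad, Lindqvist and Kapoor, Dean of a regional group before not a regional dean: Haddad and Lindqvist (Dean of a regional group) before Kapoor (not a regional dean).
Haddad and Lindqvist both have date of presenting credentials 19 Mar 2004, so the next rule applies.
Among Haddad and Lindqvist, alphabetically by surname: Haddad before Lindqvist.
Among Greco, Petrov and Castillo, by years accredited (lower first): Greco and Petrov (4 years) before Castillo (24 years).
Greco and Petrov are each Dean of a regional group, so the next rule applies.
Greco and Petrov both have date of presenting credentials 8 Mar 2010, so the next rule applies.
Among Greco and Petrov, alphabetically by surname: Greco before Petrov.
Order: Horvat, Haddad, Lindqvist, Kapoor, Greco, Petrov, Castillo. So position 6.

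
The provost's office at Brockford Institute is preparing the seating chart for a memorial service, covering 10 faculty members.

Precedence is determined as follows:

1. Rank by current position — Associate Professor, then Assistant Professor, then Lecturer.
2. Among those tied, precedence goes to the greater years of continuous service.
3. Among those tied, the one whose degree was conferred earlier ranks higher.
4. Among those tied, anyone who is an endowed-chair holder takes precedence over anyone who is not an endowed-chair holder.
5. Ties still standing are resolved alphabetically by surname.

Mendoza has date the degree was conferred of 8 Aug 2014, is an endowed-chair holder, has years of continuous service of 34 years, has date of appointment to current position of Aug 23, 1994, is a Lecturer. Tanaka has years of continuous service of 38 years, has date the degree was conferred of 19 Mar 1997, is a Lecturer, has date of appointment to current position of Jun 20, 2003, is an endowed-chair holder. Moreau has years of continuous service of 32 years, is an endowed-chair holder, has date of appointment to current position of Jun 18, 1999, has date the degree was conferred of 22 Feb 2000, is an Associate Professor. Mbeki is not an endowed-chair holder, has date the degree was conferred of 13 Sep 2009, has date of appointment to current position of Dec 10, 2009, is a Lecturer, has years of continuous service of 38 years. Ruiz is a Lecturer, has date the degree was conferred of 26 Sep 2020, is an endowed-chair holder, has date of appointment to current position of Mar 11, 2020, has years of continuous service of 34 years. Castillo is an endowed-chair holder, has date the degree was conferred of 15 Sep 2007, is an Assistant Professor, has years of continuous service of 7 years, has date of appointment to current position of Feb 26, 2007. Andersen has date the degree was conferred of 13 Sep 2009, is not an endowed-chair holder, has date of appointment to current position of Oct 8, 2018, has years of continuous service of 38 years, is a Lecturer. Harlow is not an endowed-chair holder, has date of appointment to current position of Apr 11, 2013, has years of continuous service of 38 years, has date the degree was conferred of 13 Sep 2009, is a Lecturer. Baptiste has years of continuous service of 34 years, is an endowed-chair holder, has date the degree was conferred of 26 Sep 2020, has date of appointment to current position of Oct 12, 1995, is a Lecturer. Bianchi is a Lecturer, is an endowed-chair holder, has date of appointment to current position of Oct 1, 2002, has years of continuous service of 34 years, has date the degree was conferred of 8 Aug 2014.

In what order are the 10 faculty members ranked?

By current position: Moreau (Associate Professor); then Castillo (Assistant Professor); then Tanaka, Andersen, Harlow, Mbeki, Bianchi, Mendoza, Baptiste and Ruiz (Lecturer).
Among Tanaka, Andersen, Harlow, Mbeki, Bianchi, Mendoza, Baptiste and Ruiz, by years of continuous service (higher first): Tanaka, Andersen, Harlow and Mbeki (38 years) before Bianchi, Mendoza, Baptiste and Ruiz (34 years).
Among Tanaka, Andersen, Harlow and Mbeki, by date the degree was conferred (earlier first): Tanaka (19 Mar 1997) before Andersen, Harlow and Mbeki (13 Sep 2009).
Andersen, Harlow and Mbeki are each not an endowed-chair holder, so the next rule applies.
Among Andersen, Harlow and Mbeki, alphabetically by surname: Andersen before Harlow before Mbeki.
Among Bianchi, Mendoza, Baptiste and Ruiz, by date the degree was conferred (earlier first): Bianchi and Mendoza (8 Aug 2014) before Baptiste and Ruiz (26 Sep 2020).
Bianchi and Mendoza are each an endowed-chair holder, so the next rule applies.
Among Bianchi and Mendoza, alphabetically by surname: Bianchi before Mendoza.
Baptiste and Ruiz are each an endowed-chair holder, so the next rule applies.
Among Baptiste and Ruiz, alphabetically by surname: Baptiste before Ruiz.
Full order: Moreau, Castillo, Tanaka, Andersen, Harlow, Mbeki, Bianchi, Mendoza, Baptiste, Ruiz.

Moreau, Castillo, Tanaka, Andersen, Harlow, Mbeki, Bianchi, Mendoza, Baptiste, Ruiz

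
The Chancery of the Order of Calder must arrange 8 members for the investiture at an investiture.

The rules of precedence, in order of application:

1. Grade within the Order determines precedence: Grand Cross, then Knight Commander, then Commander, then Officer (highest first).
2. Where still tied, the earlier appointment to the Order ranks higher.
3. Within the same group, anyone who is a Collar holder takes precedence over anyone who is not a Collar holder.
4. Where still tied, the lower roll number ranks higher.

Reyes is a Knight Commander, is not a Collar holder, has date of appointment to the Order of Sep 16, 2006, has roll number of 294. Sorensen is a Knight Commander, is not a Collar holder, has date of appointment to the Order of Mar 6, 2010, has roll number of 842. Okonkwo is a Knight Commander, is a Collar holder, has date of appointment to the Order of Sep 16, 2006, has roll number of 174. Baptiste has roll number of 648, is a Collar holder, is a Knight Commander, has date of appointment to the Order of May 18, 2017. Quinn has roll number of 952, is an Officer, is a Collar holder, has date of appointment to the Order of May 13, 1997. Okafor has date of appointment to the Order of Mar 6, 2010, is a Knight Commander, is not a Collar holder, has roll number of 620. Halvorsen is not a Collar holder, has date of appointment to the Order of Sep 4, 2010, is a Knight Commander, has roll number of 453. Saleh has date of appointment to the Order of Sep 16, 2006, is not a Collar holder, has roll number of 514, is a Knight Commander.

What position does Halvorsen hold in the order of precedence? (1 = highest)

6

By grade within the Order: Okonkwo, Reyes, Saleh, Okafor, Sorensen, Halvorsen and Baptiste (Knight Commander); then Quinn (Officer).
Among Okonkwo, Reyes, Saleh, Okafor, Sorensen, Halvorsen and Baptiste, by date of appointment to the Order (earlier first): Okonkwo, Reyes and Saleh (Sep 16, 2006) before Okafor and Sorensen (Mar 6, 2010) before Halvorsen (Sep 4, 2010) before Baptiste (May 18, 2017).
Among Okonkwo, Reyes and Saleh, a Collar holder before not a Collar holder: Okonkwo (a Collar holder) before Reyes and Saleh (not a Collar holder).
Among Reyes and Saleh, by roll number (lower first): Reyes (294) before Saleh (514).
Okafor and Sorensen are each not a Collar holder, so the next rule applies.
Among Okafor and Sorensen, by roll number (lower first): Okafor (620) before Sorensen (842).
Order: Okonkwo, Reyes, Saleh, Okafor, Sorensen, Halvorsen, Baptiste, Quinn. So position 6.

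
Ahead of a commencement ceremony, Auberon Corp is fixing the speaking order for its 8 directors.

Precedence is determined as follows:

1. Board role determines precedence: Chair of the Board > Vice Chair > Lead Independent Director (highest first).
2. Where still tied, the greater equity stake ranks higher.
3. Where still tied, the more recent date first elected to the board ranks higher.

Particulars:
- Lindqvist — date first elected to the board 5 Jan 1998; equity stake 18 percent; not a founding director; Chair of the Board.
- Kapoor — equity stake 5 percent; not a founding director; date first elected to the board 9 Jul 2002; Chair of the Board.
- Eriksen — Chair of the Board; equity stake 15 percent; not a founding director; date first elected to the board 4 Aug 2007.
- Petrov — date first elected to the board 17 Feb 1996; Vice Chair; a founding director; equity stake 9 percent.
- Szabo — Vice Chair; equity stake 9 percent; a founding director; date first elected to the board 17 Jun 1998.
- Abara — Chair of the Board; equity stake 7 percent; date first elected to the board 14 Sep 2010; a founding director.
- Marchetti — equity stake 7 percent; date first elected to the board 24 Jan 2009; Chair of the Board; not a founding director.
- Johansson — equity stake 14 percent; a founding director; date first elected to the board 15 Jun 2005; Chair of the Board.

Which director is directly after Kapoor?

Szabo

By board role: Lindqvist, Eriksen, Johansson, Abara, Marchetti and Kapoor (Chair of the Board); then Szabo and Petrov (Vice Chair).
Among Lindqvist, Eriksen, Johansson, Abara, Marchetti and Kapoor, by equity stake (higher first): Lindqvist (18 percent) before Eriksen (15 percent) before Johansson (14 percent) before Abara and Marchetti (7 percent) before Kapoor (5 percent).
Among Abara and Marchetti, by date first elected to the board (later first): Abara (14 Sep 2010) before Marchetti (24 Jan 2009).
Szabo and Petrov both have equity stake 9 percent, so the next rule applies.
Among Szabo and Petrov, by date first elected to the board (later first): Szabo (17 Jun 1998) before Petrov (17 Feb 1996).
Order: Lindqvist, Eriksen, Johansson, Abara, Marchetti, Kapoor, Szabo, Petrov.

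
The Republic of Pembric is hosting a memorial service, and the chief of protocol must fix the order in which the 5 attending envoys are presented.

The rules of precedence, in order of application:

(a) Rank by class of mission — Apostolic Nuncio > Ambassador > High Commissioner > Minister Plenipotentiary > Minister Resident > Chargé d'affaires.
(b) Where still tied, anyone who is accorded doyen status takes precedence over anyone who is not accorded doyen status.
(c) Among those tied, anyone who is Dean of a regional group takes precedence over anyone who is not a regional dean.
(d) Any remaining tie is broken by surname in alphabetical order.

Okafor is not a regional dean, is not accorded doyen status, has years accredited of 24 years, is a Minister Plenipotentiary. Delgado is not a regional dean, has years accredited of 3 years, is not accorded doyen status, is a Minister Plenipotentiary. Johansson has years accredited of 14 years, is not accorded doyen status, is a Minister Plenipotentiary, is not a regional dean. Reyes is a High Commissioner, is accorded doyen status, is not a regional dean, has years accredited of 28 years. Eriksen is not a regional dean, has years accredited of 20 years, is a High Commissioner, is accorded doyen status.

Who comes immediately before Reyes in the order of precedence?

Eriksen

By class of mission: Eriksen and Reyes (High Commissioner); then Delgado, Johansson and Okafor (Minister Plenipotentiary).
Eriksen and Reyes are each accorded doyen status, so the next rule applies.
Eriksen and Reyes are each not a regional dean, so the next rule applies.
Among Eriksen and Reyes, alphabetically by surname: Eriksen before Reyes.
Delgado, Johansson and Okafor are each not accorded doyen status, so the next rule applies.
Delgado, Johansson and Okafor are each not a regional dean, so the next rule applies.
Among Delgado, Johansson and Okafor, alphabetically by surname: Delgado before Johansson before Okafor.
Order: Eriksen, Reyes, Delgado, Johansson, Okafor.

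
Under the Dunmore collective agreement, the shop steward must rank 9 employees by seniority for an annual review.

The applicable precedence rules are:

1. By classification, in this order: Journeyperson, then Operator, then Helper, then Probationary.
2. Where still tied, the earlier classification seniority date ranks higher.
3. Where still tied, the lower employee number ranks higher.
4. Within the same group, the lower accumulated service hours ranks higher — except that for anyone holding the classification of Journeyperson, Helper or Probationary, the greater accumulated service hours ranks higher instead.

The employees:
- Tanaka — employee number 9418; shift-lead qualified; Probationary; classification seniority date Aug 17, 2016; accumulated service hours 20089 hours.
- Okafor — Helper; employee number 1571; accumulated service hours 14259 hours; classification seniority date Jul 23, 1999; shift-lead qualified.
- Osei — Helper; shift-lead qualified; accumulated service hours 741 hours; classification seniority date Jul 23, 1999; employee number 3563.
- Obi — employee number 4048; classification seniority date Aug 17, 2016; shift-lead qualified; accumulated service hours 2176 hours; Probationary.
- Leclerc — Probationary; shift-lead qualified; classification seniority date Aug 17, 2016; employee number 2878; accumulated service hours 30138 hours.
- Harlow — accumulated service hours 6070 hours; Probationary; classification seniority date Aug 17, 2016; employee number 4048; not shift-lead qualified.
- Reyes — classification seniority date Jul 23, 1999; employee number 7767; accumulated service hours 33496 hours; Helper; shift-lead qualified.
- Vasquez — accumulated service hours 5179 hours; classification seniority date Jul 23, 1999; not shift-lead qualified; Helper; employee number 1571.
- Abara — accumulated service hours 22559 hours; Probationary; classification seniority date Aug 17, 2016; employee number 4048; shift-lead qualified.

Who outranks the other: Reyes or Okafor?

Okafor

By classification: Okafor, Vasquez, Osei and Reyes (Helper); then Leclerc, Abara, Harlow, Obi and Tanaka (Probationary).
Okafor, Vasquez, Osei and Reyes all have classification seniority date Jul 23, 1999, so the next rule applies.
Among Okafor, Vasquez, Osei and Reyes, by employee number (lower first): Okafor and Vasquez (1571) before Osei (3563) before Reyes (7767).
Among Okafor and Vasquez, by accumulated service hours (higher first) (reversed rule for this group): Okafor (14259 hours) before Vasquez (5179 hours).
Leclerc, Abara, Harlow, Obi and Tanaka all have classification seniority date Aug 17, 2016, so the next rule applies.
Among Leclerc, Abara, Harlow, Obi and Tanaka, by employee number (lower first): Leclerc (2878) before Abara, Harlow and Obi (4048) before Tanaka (9418).
Among Abara, Harlow and Obi, by accumulated service hours (higher first) (reversed rule for this group): Abara (22559 hours) before Harlow (6070 hours) before Obi (2176 hours).
So Okafor takes precedence.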